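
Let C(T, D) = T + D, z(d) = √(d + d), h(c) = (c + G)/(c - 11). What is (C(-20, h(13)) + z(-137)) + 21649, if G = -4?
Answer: 43267/2 + I*√274 ≈ 21634.0 + 16.553*I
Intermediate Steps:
h(c) = (-4 + c)/(-11 + c) (h(c) = (c - 4)/(c - 11) = (-4 + c)/(-11 + c))
z(d) = √2*√d (z(d) = √(2*d) = √2*√d)
C(T, D) = D + T
(C(-20, h(13)) + z(-137)) + 21649 = (((-4 + 13)/(-11 + 13) - 20) + √2*√(-137)) + 21649 = ((9/2 - 20) + √2*(I*√137)) + 21649 = (((½)*9 - 20) + I*√274) + 21649 = ((9/2 - 20) + I*√274) + 21649 = (-31/2 + I*√274) + 21649 = 43267/2 + I*√274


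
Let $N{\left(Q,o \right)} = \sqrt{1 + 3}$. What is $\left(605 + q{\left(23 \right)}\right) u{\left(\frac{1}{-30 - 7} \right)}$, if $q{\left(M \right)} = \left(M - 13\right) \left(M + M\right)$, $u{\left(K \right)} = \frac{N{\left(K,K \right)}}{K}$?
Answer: $-78810$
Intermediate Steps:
$N{\left(Q,o \right)} = 2$ ($N{\left(Q,o \right)} = \sqrt{4} = 2$)
$u{\left(K \right)} = \frac{2}{K}$
$q{\left(M \right)} = 2 M \left(-13 + M\right)$ ($q{\left(M \right)} = \left(-13 + M\right) 2 M = 2 M \left(-13 + M\right)$)
$\left(605 + q{\left(23 \right)}\right) u{\left(\frac{1}{-30 - 7} \right)} = \left(605 + 2 \cdot 23 \left(-13 + 23\right)\right) \frac{2}{\frac{1}{-30 - 7}} = \left(605 + 2 \cdot 23 \cdot 10\right) \frac{2}{\frac{1}{-37}} = \left(605 + 460\right) \frac{2}{- \frac{1}{37}} = 1065 \cdot 2 \left(-37\right) = 1065 \left(-74\right) = -78810$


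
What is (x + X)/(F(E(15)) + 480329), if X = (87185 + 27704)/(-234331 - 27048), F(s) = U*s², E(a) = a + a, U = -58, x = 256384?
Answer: 67013278647/111903929891 ≈ 0.59885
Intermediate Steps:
E(a) = 2*a
F(s) = -58*s²
X = -114889/261379 (X = 114889/(-261379) = 114889*(-1/261379) = -114889/261379 ≈ -0.43955)
(x + X)/(F(E(15)) + 480329) = (256384 - 114889/261379)/(-58*(2*15)² + 480329) = 67013278647/(261379*(-58*30² + 480329)) = 67013278647/(261379*(-58*900 + 480329)) = 67013278647/(261379*(-52200 + 480329)) = (67013278647/261379)/428129 = (67013278647/261379)*(1/428129) = 67013278647/111903929891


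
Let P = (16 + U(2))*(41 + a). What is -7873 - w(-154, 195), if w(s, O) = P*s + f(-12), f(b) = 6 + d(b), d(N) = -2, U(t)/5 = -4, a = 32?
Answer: -52845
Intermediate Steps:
U(t) = -20 (U(t) = 5*(-4) = -20)
P = -292 (P = (16 - 20)*(41 + 32) = -4*73 = -292)
f(b) = 4 (f(b) = 6 - 2 = 4)
w(s, O) = 4 - 292*s (w(s, O) = -292*s + 4 = 4 - 292*s)
-7873 - w(-154, 195) = -7873 - (4 - 292*(-154)) = -7873 - (4 + 44968) = -7873 - 1*44972 = -7873 - 44972 = -52845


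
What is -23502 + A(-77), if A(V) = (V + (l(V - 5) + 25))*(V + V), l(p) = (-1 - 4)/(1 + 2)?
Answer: -45712/3 ≈ -15237.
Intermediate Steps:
l(p) = -5/3
A(V) = 2*V*(70/3 + V) (A(V) = (V + (-5/3 + 25))*(V + V) = (V + 70/3)*(2*V) = (70/3 + V)*(2*V) = 2*V*(70/3 + V))
-23502 + A(-77) = -23502 + (2/3)*(-77)*(70 + 3*(-77)) = -23502 + (2/3)*(-77)*(70 - 231) = -23502 + (2/3)*(-77)*(-161) = -23502 + 24794/3 = -45712/3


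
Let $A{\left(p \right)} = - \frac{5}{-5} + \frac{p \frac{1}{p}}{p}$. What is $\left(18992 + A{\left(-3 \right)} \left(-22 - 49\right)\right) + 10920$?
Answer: $\frac{89594}{3} \approx 29865.0$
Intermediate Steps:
$A{\left(p \right)} = 1 + \frac{1}{p}$ ($A{\left(p \right)} = \left(-5\right) \left(- \frac{1}{5}\right) + 1 \frac{1}{p} = 1 + \frac{1}{p}$)
$\left(18992 + A{\left(-3 \right)} \left(-22 - 49\right)\right) + 10920 = \left(18992 + \frac{1 - 3}{-3} \left(-22 - 49\right)\right) + 10920 = \left(18992 + \left(- \frac{1}{3}\right) \left(-2\right) \left(-71\right)\right) + 10920 = \left(18992 + \frac{2}{3} \left(-71\right)\right) + 10920 = \left(18992 - \frac{142}{3}\right) + 10920 = \frac{56834}{3} + 10920 = \frac{89594}{3}$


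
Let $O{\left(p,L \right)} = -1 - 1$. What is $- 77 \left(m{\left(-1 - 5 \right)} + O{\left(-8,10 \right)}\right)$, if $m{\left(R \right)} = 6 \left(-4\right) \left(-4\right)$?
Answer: $-7238$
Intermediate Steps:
$m{\left(R \right)} = 96$ ($m{\left(R \right)} = \left(-24\right) \left(-4\right) = 96$)
$O{\left(p,L \right)} = -2$ ($O{\left(p,L \right)} = -1 - 1 = -2$)
$- 77 \left(m{\left(-1 - 5 \right)} + O{\left(-8,10 \right)}\right) = - 77 \left(96 - 2\right) = \left(-77\right) 94 = -7238$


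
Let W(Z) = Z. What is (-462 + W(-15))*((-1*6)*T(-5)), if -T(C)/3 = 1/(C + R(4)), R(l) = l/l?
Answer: 4293/2 ≈ 2146.5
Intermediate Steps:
R(l) = 1
T(C) = -3/(1 + C) (T(C) = -3/(C + 1) = -3/(1 + C))
(-462 + W(-15))*((-1*6)*T(-5)) = (-462 - 15)*((-1*6)*(-3/(1 - 5))) = -(-2862)*(-3/(-4)) = -(-2862)*(-3*(-¼)) = -(-2862)*3/4 = -477*(-9/2) = 4293/2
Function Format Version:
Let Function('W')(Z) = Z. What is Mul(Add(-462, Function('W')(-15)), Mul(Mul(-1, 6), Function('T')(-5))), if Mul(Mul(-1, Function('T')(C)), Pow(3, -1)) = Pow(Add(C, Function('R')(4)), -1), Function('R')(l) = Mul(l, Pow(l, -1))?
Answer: Rational(4293, 2) ≈ 2146.5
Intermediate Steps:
Function('R')(l) = 1
Function('T')(C) = Mul(-3, Pow(Add(1, C), -1)) (Function('T')(C) = Mul(-3, Pow(Add(C, 1), -1)) = Mul(-3, Pow(Add(1, C), -1)))
Mul(Add(-462, Function('W')(-15)), Mul(Mul(-1, 6), Function('T')(-5))) = Mul(Add(-462, -15), Mul(Mul(-1, 6), Mul(-3, Pow(Add(1, -5), -1)))) = Mul(-477, Mul(-6, Mul(-3, Pow(-4, -1)))) = Mul(-477, Mul(-6, Mul(-3, Rational(-1, 4)))) = Mul(-477, Mul(-6, Rational(3, 4))) = Mul(-477, Rational(-9, 2)) = Rational(4293, 2)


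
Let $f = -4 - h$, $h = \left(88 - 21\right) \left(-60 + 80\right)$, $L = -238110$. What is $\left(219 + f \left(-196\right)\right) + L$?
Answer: $25533$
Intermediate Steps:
$h = 1340$ ($h = 67 \cdot 20 = 1340$)
$f = -1344$ ($f = -4 - 1340 = -1344$)
$\left(219 + f \left(-196\right)\right) + L = \left(219 - -263424\right) - 238110 = \left(219 + 263424\right) - 238110 = 263643 - 238110 = 25533$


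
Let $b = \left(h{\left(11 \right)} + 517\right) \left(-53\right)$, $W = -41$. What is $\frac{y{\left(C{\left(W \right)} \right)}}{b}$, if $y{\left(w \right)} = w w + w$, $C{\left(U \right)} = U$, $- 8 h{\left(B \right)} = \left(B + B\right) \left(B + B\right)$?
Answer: $- \frac{3280}{48389} \approx -0.067784$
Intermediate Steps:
$h{\left(B \right)} = - \frac{B^{2}}{2}$ ($h{\left(B \right)} = - \frac{\left(B + B\right) \left(B + B\right)}{8} = - \frac{2 B 2 B}{8} = - \frac{4 B^{2}}{8} = - \frac{B^{2}}{2}$)
$b = - \frac{48389}{2}$ ($b = \left(- \frac{11^{2}}{2} + 517\right) \left(-53\right) = \left(\left(- \frac{1}{2}\right) 121 + 517\right) \left(-53\right) = \left(- \frac{121}{2} + 517\right) \left(-53\right) = \frac{913}{2} \left(-53\right) = - \frac{48389}{2} \approx -24195.0$)
$y{\left(w \right)} = w + w^{2}$ ($y{\left(w \right)} = w^{2} + w = w + w^{2}$)
$\frac{y{\left(C{\left(W \right)} \right)}}{b} = \frac{\left(-41\right) \left(1 - 41\right)}{- \frac{48389}{2}} = \left(-41\right) \left(-40\right) \left(- \frac{2}{48389}\right) = 1640 \left(- \frac{2}{48389}\right) = - \frac{3280}{48389}$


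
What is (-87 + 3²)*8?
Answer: -624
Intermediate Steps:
(-87 + 3²)*8 = (-87 + 9)*8 = -78*8 = -624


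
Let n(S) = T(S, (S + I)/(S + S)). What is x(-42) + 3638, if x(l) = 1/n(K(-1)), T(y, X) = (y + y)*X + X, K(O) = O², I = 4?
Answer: 54572/15 ≈ 3638.1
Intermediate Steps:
T(y, X) = X + 2*X*y (T(y, X) = (2*y)*X + X = 2*X*y + X = X + 2*X*y)
n(S) = (1 + 2*S)*(4 + S)/(2*S) (n(S) = ((S + 4)/(S + S))*(1 + 2*S) = ((4 + S)/((2*S)))*(1 + 2*S) = ((4 + S)*(1/(2*S)))*(1 + 2*S) = ((4 + S)/(2*S))*(1 + 2*S) = (1 + 2*S)*(4 + S)/(2*S))
x(l) = 2/15 (x(l) = 1/(9/2 + (-1)² + 2/((-1)²)) = 1/(9/2 + 1 + 2/1) = 1/(9/2 + 1 + 2*1) = 1/(9/2 + 1 + 2) = 1/(15/2) = 2/15)
x(-42) + 3638 = 2/15 + 3638 = 54572/15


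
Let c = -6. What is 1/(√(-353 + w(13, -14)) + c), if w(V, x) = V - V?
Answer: -6/389 - I*√353/389 ≈ -0.015424 - 0.048299*I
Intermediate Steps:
w(V, x) = 0
1/(√(-353 + w(13, -14)) + c) = 1/(√(-353 + 0) - 6) = 1/(√(-353) - 6) = 1/(I*√353 - 6) = 1/(-6 + I*√353)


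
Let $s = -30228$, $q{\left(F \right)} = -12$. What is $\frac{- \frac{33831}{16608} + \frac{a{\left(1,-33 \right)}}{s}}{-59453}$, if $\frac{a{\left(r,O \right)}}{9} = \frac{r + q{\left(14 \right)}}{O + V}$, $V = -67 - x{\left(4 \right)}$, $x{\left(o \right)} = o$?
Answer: $\frac{8393037}{244956348104} \approx 3.4263 \cdot 10^{-5}$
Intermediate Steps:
$V = -71$ ($V = -67 - 4 = -71$)
$a{\left(r,O \right)} = \frac{9 \left(-12 + r\right)}{-71 + O}$ ($a{\left(r,O \right)} = 9 \frac{r - 12}{O - 71} = 9 \frac{-12 + r}{-71 + O} = \frac{9 \left(-12 + r\right)}{-71 + O}$)
$\frac{- \frac{33831}{16608} + \frac{a{\left(1,-33 \right)}}{s}}{-59453} = \frac{- \frac{33831}{16608} + \frac{9 \frac{1}{-71 - 33} \left(-12 + 1\right)}{-30228}}{-59453} = \left(\left(-33831\right) \frac{1}{16608} + 9 \frac{1}{-104} \left(-11\right) \left(- \frac{1}{30228}\right)\right) \left(- \frac{1}{59453}\right) = \left(- \frac{11277}{5536} + 9 \left(- \frac{1}{104}\right) \left(-11\right) \left(- \frac{1}{30228}\right)\right) \left(- \frac{1}{59453}\right) = \left(- \frac{11277}{5536} + \frac{99}{104} \left(- \frac{1}{30228}\right)\right) \left(- \frac{1}{59453}\right) = \left(- \frac{11277}{5536} - \frac{3}{95264}\right) \left(- \frac{1}{59453}\right) = \left(- \frac{8393037}{4120168}\right) \left(- \frac{1}{59453}\right) = \frac{8393037}{244956348104}$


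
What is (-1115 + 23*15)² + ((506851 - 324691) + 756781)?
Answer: 1531841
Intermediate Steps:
(-1115 + 23*15)² + ((506851 - 324691) + 756781) = (-1115 + 345)² + (182160 + 756781) = (-770)² + 938941 = 592900 + 938941 = 1531841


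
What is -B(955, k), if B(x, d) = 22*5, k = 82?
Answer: -110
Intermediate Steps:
B(x, d) = 110
-B(955, k) = -1*110 = -110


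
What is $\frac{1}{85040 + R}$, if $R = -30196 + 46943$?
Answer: $\frac{1}{101787} \approx 9.8244 \cdot 10^{-6}$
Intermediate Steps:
$R = 16747$
$\frac{1}{85040 + R} = \frac{1}{85040 + 16747} = \frac{1}{101787}$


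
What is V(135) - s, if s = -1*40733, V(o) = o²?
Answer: 58958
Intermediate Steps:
s = -40733
V(135) - s = 135² - 1*(-40733) = 18225 + 40733 = 58958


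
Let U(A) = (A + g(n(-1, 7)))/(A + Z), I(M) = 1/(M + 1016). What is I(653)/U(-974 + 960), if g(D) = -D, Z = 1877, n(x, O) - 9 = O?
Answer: -621/16690 ≈ -0.037208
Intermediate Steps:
n(x, O) = 9 + O
I(M) = 1/(1016 + M)
U(A) = (-16 + A)/(1877 + A) (U(A) = (A - (9 + 7))/(A + 1877) = (A - 1*16)/(1877 + A) = (A - 16)/(1877 + A) = (-16 + A)/(1877 + A))
I(653)/U(-974 + 960) = 1/((1016 + 653)*(((-16 + (-974 + 960))/(1877 + (-974 + 960))))) = 1/(1669*(((-16 - 14)/(1877 - 14)))) = 1/(1669*((-30/1863))) = 1/(1669*(((1/1863)*(-30)))) = 1/(1669*(-10/621)) = (1/1669)*(-621/10) = -621/16690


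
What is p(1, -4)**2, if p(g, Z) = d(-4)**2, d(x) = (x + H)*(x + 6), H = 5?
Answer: 16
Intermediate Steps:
d(x) = (5 + x)*(6 + x) (d(x) = (x + 5)*(x + 6) = (5 + x)*(6 + x))
p(g, Z) = 4 (p(g, Z) = (30 + (-4)**2 + 11*(-4))**2 = (30 + 16 - 44)**2 = 2**2 = 4)
p(1, -4)**2 = 4**2 = 16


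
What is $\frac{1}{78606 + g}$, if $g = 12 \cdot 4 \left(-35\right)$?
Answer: $\frac{1}{76926} \approx 1.3 \cdot 10^{-5}$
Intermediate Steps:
$g = -1680$ ($g = 48 \left(-35\right) = -1680$)
$\frac{1}{78606 + g} = \frac{1}{78606 - 1680} = \frac{1}{76926}$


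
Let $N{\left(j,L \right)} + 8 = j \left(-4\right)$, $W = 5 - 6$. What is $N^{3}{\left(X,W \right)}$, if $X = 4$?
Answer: $-13824$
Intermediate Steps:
$W = -1$ ($W = 5 - 6 = -1$)
$N{\left(j,L \right)} = -8 - 4 j$ ($N{\left(j,L \right)} = -8 + j \left(-4\right) = -8 - 4 j$)
$N^{3}{\left(X,W \right)} = \left(-8 - 16\right)^{3} = \left(-24\right)^{3} = -13824$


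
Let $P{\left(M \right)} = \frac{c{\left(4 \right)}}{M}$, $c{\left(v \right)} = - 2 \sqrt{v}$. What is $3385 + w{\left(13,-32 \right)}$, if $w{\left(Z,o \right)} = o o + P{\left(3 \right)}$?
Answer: $\frac{13223}{3} \approx 4407.7$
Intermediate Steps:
$P{\left(M \right)} = - \frac{4}{M}$ ($P{\left(M \right)} = \frac{\left(-2\right) \sqrt{4}}{M} = \frac{\left(-2\right) 2}{M} = - \frac{4}{M}$)
$w{\left(Z,o \right)} = - \frac{4}{3} + o^{2}$ ($w{\left(Z,o \right)} = o o - \frac{4}{3} = o^{2} - \frac{4}{3} = - \frac{4}{3} + o^{2}$)
$3385 + w{\left(13,-32 \right)} = 3385 - \left(\frac{4}{3} - \left(-32\right)^{2}\right) = 3385 + \left(- \frac{4}{3} + 1024\right) = 3385 + \frac{3068}{3} = \frac{13223}{3}$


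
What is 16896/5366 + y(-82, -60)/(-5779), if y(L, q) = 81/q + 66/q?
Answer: 976551307/310101140 ≈ 3.1491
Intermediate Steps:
y(L, q) = 147/q
16896/5366 + y(-82, -60)/(-5779) = 16896/5366 + (147/(-60))/(-5779) = 16896*(1/5366) + (147*(-1/60))*(-1/5779) = 8448/2683 - 49/20*(-1/5779) = 8448/2683 + 49/115580 = 976551307/310101140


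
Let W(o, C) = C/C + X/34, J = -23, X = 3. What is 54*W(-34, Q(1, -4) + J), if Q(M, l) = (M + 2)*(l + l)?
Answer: 999/17 ≈ 58.765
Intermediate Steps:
Q(M, l) = 2*l*(2 + M) (Q(M, l) = (2 + M)*(2*l) = 2*l*(2 + M))
W(o, C) = 37/34 (W(o, C) = C/C + 3/34 = 1 + 3*(1/34) = 1 + 3/34 = 37/34)
54*W(-34, Q(1, -4) + J) = 54*(37/34) = 999/17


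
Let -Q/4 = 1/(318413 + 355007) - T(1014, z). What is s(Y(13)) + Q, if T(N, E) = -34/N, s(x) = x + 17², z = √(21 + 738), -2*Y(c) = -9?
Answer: 50081065901/170711970 ≈ 293.37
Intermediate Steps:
Y(c) = 9/2 (Y(c) = -½*(-9) = 9/2)
z = √759 ≈ 27.550
s(x) = 289 + x (s(x) = x + 289 = 289 + x)
Q = -11448647/85355985 (Q = -4*(1/(318413 + 355007) - (-34)/1014) = -4*(1/673420 - (-34)/1014) = -4*(1/673420 - 1*(-17/507)) = -4*(1/673420 + 17/507) = -4*11448647/341423940 = -11448647/85355985 ≈ -0.13413)
s(Y(13)) + Q = (289 + 9/2) - 11448647/85355985 = 587/2 - 11448647/85355985 = 50081065901/170711970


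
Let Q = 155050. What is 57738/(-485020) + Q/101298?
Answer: 17338401769/12282888990 ≈ 1.4116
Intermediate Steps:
57738/(-485020) + Q/101298 = 57738/(-485020) + 155050/101298 = 57738*(-1/485020) + 155050*(1/101298) = -28869/242510 + 77525/50649 = 17338401769/12282888990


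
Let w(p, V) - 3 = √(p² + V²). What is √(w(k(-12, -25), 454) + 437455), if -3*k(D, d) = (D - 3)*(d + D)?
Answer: √(437458 + √240341) ≈ 661.78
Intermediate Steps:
k(D, d) = -(-3 + D)*(D + d)/3 (k(D, d) = -(D - 3)*(d + D)/3 = -(-3 + D)*(D + d)/3)
w(p, V) = 3 + √(V² + p²) (w(p, V) = 3 + √(p² + V²) = 3 + √(V² + p²))
√(w(k(-12, -25), 454) + 437455) = √((3 + √(454² + (-12 - 25 - ⅓*(-12)² - ⅓*(-12)*(-25))²)) + 437455) = √((3 + √(206116 + (-12 - 25 - ⅓*144 - 100)²)) + 437455) = √((3 + √(206116 + (-12 - 25 - 48 - 100)²)) + 437455) = √((3 + √(206116 + (-185)²)) + 437455) = √((3 + √(206116 + 34225)) + 437455) = √((3 + √240341) + 437455) = √(437458 + √240341)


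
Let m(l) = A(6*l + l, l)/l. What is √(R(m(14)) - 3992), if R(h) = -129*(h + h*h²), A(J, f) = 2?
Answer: I*√9629942/49 ≈ 63.331*I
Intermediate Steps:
m(l) = 2/l
R(h) = -129*h - 129*h³ (R(h) = -129*(h + h³) = -129*h - 129*h³)
√(R(m(14)) - 3992) = √(-129*2/14*(1 + (2/14)²) - 3992) = √(-129*2*(1/14)*(1 + (2*(1/14))²) - 3992) = √(-129*⅐*(1 + (⅐)²) - 3992) = √(-129*⅐*(1 + 1/49) - 3992) = √(-129*⅐*50/49 - 3992) = √(-6450/343 - 3992) = √(-1375706/343) = I*√9629942/49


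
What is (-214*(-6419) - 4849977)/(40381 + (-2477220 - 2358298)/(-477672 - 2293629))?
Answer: -9633904150611/111912741199 ≈ -86.084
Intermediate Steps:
(-214*(-6419) - 4849977)/(40381 + (-2477220 - 2358298)/(-477672 - 2293629)) = (1373666 - 4849977)/(40381 - 4835518/(-2771301)) = -3476311/(40381 - 4835518*(-1/2771301)) = -3476311/(40381 + 4835518/2771301) = -3476311/111912741199/2771301 = -3476311*2771301/111912741199 = -9633904150611/111912741199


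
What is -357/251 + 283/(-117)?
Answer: -112802/29367 ≈ -3.8411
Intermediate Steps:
-357/251 + 283/(-117) = -357*1/251 + 283*(-1/117) = -357/251 - 283/117 = -112802/29367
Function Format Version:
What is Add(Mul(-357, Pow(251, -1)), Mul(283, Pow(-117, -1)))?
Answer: Rational(-112802, 29367) ≈ -3.8411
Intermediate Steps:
Add(Mul(-357, Pow(251, -1)), Mul(283, Pow(-117, -1))) = Add(Mul(-357, Rational(1, 251)), Mul(283, Rational(-1, 117))) = Add(Rational(-357, 251), Rational(-283, 117)) = Rational(-112802, 29367)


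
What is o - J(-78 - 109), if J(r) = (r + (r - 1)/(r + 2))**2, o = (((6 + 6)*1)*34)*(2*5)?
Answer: -1044203649/34225 ≈ -30510.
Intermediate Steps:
o = 4080 (o = ((12*1)*34)*10 = (12*34)*10 = 408*10 = 4080)
J(r) = (r + (-1 + r)/(2 + r))**2
o - J(-78 - 109) = 4080 - (-1 + (-78 - 109)**2 + 3*(-78 - 109))**2/(2 + (-78 - 109))**2 = 4080 - (-1 + (-187)**2 + 3*(-187))**2/(2 - 187)**2 = 4080 - (-1 + 34969 - 561)**2/(-185)**2 = 4080 - 34407**2/34225 = 4080 - 1183841649/34225 = -1044203649/34225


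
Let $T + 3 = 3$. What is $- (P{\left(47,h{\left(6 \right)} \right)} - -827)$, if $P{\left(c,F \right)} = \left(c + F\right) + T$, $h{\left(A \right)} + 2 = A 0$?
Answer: $-872$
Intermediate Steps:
$T = 0$ ($T = -3 + 3 = 0$)
$h{\left(A \right)} = -2$ ($h{\left(A \right)} = -2 + A 0 = -2 + 0 = -2$)
$P{\left(c,F \right)} = F + c$ ($P{\left(c,F \right)} = \left(c + F\right) + 0 = \left(F + c\right) + 0 = F + c$)
$- (P{\left(47,h{\left(6 \right)} \right)} - -827) = - (\left(-2 + 47\right) - -827) = - (45 + 827) = \left(-1\right) 872 = -872$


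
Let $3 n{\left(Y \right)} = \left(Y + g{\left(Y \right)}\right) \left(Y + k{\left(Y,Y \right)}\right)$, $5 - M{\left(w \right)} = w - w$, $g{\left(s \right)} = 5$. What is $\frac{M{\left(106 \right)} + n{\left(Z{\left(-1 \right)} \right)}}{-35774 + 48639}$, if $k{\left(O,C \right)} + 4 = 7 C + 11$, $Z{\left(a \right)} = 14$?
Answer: $\frac{2276}{38595} \approx 0.058971$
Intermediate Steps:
$M{\left(w \right)} = 5$ ($M{\left(w \right)} = 5 - \left(w - w\right) = 5 - 0 = 5 + 0 = 5$)
$k{\left(O,C \right)} = 7 + 7 C$ ($k{\left(O,C \right)} = -4 + \left(7 C + 11\right) = -4 + \left(11 + 7 C\right) = 7 + 7 C$)
$n{\left(Y \right)} = \frac{\left(5 + Y\right) \left(7 + 8 Y\right)}{3}$ ($n{\left(Y \right)} = \frac{\left(Y + 5\right) \left(Y + \left(7 + 7 Y\right)\right)}{3} = \frac{\left(5 + Y\right) \left(7 + 8 Y\right)}{3}$)
$\frac{M{\left(106 \right)} + n{\left(Z{\left(-1 \right)} \right)}}{-35774 + 48639} = \frac{5 + \left(\frac{35}{3} + \frac{8 \cdot 14^{2}}{3} + \frac{47}{3} \cdot 14\right)}{-35774 + 48639} = \frac{5 + \left(\frac{35}{3} + \frac{8}{3} \cdot 196 + \frac{658}{3}\right)}{12865} = \left(5 + \left(\frac{35}{3} + \frac{1568}{3} + \frac{658}{3}\right)\right) \frac{1}{12865} = \left(5 + \frac{2261}{3}\right) \frac{1}{12865} = \frac{2276}{3} \cdot \frac{1}{12865} = \frac{2276}{38595}$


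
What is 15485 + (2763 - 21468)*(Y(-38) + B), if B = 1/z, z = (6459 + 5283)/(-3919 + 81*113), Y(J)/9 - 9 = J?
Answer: 9568070935/1957 ≈ 4.8892e+6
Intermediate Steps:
Y(J) = 81 + 9*J
z = 5871/2617 (z = 11742/(-3919 + 9153) = 11742/5234 = 11742*(1/5234) = 5871/2617 ≈ 2.2434)
B = 2617/5871 (B = 1/(5871/2617) = 2617/5871 ≈ 0.44575)
15485 + (2763 - 21468)*(Y(-38) + B) = 15485 + (2763 - 21468)*((81 + 9*(-38)) + 2617/5871) = 15485 - 18705*((81 - 342) + 2617/5871) = 15485 - 18705*(-261 + 2617/5871) = 15485 - 18705*(-1529714/5871) = 15485 + 9537766790/1957 = 9568070935/1957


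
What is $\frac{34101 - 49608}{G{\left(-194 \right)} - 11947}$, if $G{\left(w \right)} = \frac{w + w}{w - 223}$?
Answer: $\frac{6466419}{4981511} \approx 1.2981$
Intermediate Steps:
$G{\left(w \right)} = \frac{2 w}{-223 + w}$
$\frac{34101 - 49608}{G{\left(-194 \right)} - 11947} = \frac{34101 - 49608}{2 \left(-194\right) \frac{1}{-223 - 194} - 11947} = - \frac{15507}{2 \left(-194\right) \frac{1}{-417} - 11947} = - \frac{15507}{2 \left(-194\right) \left(- \frac{1}{417}\right) - 11947} = - \frac{15507}{\frac{388}{417} - 11947} = - \frac{15507}{- \frac{4981511}{417}} = \left(-15507\right) \left(- \frac{417}{4981511}\right) = \frac{6466419}{4981511}$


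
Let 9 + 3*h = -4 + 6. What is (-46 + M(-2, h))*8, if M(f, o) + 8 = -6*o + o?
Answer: -1016/3 ≈ -338.67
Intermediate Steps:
h = -7/3 (h = -3 + (-4 + 6)/3 = -3 + (1/3)*2 = -3 + 2/3 = -7/3 ≈ -2.3333)
M(f, o) = -8 - 5*o (M(f, o) = -8 + (-6*o + o) = -8 - 5*o)
(-46 + M(-2, h))*8 = (-46 + (-8 - 5*(-7/3)))*8 = (-46 + (-8 + 35/3))*8 = (-46 + 11/3)*8 = -127/3*8 = -1016/3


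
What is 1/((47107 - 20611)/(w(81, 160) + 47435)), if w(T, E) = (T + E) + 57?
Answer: 15911/8832 ≈ 1.8015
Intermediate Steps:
w(T, E) = 57 + E + T (w(T, E) = (E + T) + 57 = 57 + E + T)
1/((47107 - 20611)/(w(81, 160) + 47435)) = 1/((47107 - 20611)/((57 + 160 + 81) + 47435)) = 1/(26496/(298 + 47435)) = 1/(26496/47733) = 1/(26496*(1/47733)) = 1/(8832/15911) = 15911/8832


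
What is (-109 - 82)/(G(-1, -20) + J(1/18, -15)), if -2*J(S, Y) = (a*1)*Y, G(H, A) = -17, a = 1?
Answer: 382/19 ≈ 20.105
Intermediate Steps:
J(S, Y) = -Y/2 (J(S, Y) = -1*1*Y/2 = -Y/2)
(-109 - 82)/(G(-1, -20) + J(1/18, -15)) = (-109 - 82)/(-17 - ½*(-15)) = -191/(-17 + 15/2) = -191/(-19/2) = -191*(-2/19) = 382/19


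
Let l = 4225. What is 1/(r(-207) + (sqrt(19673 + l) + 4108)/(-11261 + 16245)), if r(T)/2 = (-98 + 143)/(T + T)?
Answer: 1329043408/804418009 - 1318268*sqrt(23898)/2413254027 ≈ 1.5677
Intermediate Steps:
r(T) = 45/T (r(T) = 2*((-98 + 143)/(T + T)) = 2*(45/((2*T))) = 2*(45*(1/(2*T))) = 2*(45/(2*T)) = 45/T)
1/(r(-207) + (sqrt(19673 + l) + 4108)/(-11261 + 16245)) = 1/(45/(-207) + (sqrt(19673 + 4225) + 4108)/(-11261 + 16245)) = 1/(45*(-1/207) + (sqrt(23898) + 4108)/4984) = 1/(-5/23 + (4108 + sqrt(23898))*(1/4984)) = 1/(-5/23 + (1027/1246 + sqrt(23898)/4984)) = 1/(17391/28658 + sqrt(23898)/4984)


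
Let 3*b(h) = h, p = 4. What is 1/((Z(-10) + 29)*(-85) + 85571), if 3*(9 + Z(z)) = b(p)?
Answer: 9/754499 ≈ 1.1928e-5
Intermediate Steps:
b(h) = h/3
Z(z) = -77/9 (Z(z) = -9 + ((⅓)*4)/3 = -9 + (⅓)*(4/3) = -9 + 4/9 = -77/9)
1/((Z(-10) + 29)*(-85) + 85571) = 1/((-77/9 + 29)*(-85) + 85571) = 1/((184/9)*(-85) + 85571) = 1/(-15640/9 + 85571) = 1/(754499/9) = 9/754499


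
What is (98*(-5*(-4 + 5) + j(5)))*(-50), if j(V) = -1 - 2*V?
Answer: 78400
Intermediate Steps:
(98*(-5*(-4 + 5) + j(5)))*(-50) = (98*(-5*(-4 + 5) + (-1 - 2*5)))*(-50) = (98*(-5*1 + (-1 - 10)))*(-50) = (98*(-5 - 11))*(-50) = (98*(-16))*(-50) = -1568*(-50) = 78400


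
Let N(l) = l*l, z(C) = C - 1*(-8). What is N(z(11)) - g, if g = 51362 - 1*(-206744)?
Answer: -257745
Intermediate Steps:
z(C) = 8 + C (z(C) = C + 8 = 8 + C)
N(l) = l**2
g = 258106 (g = 51362 + 206744 = 258106)
N(z(11)) - g = (8 + 11)**2 - 1*258106 = 19**2 - 258106 = 361 - 258106 = -257745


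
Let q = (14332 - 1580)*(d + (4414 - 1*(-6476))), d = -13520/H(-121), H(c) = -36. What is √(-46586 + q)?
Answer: √1292506006/3 ≈ 11984.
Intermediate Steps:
d = 3380/9 (d = -13520/(-36) = -13520*(-1/36) = 3380/9 ≈ 375.56)
q = 1292925280/9 (q = (14332 - 1580)*(3380/9 + (4414 - 1*(-6476))) = 12752*(3380/9 + (4414 + 6476)) = 12752*(3380/9 + 10890) = 12752*(101390/9) = 1292925280/9 ≈ 1.4366e+8)
√(-46586 + q) = √(-46586 + 1292925280/9) = √(1292506006/9) = √1292506006/3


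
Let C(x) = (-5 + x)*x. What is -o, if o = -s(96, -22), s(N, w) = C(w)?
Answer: 594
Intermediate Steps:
C(x) = x*(-5 + x)
s(N, w) = w*(-5 + w)
o = -594 (o = -(-22)*(-5 - 22) = -(-22)*(-27) = -1*594 = -594)
-o = -1*(-594) = 594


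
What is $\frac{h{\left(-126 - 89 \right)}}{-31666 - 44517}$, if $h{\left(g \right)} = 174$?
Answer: $- \frac{6}{2627} \approx -0.002284$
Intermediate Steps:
$\frac{h{\left(-126 - 89 \right)}}{-31666 - 44517} = \frac{174}{-31666 - 44517} = \frac{174}{-76183} = 174 \left(- \frac{1}{76183}\right) = - \frac{6}{2627}$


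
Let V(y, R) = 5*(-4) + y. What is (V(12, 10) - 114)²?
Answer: 14884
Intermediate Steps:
V(y, R) = -20 + y
(V(12, 10) - 114)² = ((-20 + 12) - 114)² = (-8 - 114)² = (-122)² = 14884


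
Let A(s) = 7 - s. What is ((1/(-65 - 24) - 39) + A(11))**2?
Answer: 14653584/7921 ≈ 1850.0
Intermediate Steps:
((1/(-65 - 24) - 39) + A(11))**2 = ((1/(-65 - 24) - 39) + (7 - 1*11))**2 = ((1/(-89) - 39) + (7 - 11))**2 = ((-1/89 - 39) - 4)**2 = (-3472/89 - 4)**2 = (-3828/89)**2 = 14653584/7921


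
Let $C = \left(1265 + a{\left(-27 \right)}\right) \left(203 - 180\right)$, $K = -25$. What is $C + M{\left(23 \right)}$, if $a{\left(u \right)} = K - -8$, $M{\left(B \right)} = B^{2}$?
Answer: $29233$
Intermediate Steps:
$a{\left(u \right)} = -17$ ($a{\left(u \right)} = -25 - -8 = -25 + 8 = -17$)
$C = 28704$ ($C = \left(1265 - 17\right) \left(203 - 180\right) = 1248 \cdot 23 = 28704$)
$C + M{\left(23 \right)} = 28704 + 23^{2} = 28704 + 529 = 29233$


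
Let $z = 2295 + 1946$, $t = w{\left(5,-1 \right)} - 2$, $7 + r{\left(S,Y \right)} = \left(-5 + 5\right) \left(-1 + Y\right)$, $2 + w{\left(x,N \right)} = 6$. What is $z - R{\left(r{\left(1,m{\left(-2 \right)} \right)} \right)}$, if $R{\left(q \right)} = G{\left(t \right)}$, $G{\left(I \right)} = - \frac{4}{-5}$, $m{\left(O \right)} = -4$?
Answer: $\frac{21201}{5} \approx 4240.2$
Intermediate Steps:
$w{\left(x,N \right)} = 4$ ($w{\left(x,N \right)} = -2 + 6 = 4$)
$r{\left(S,Y \right)} = -7$ ($r{\left(S,Y \right)} = -7 + \left(-5 + 5\right) \left(-1 + Y\right) = -7 + 0 \left(-1 + Y\right) = -7 + 0 = -7$)
$t = 2$ ($t = 4 - 2 = 2$)
$z = 4241$
$G{\left(I \right)} = \frac{4}{5}$ ($G{\left(I \right)} = \left(-4\right) \left(- \frac{1}{5}\right) = \frac{4}{5}$)
$R{\left(q \right)} = \frac{4}{5}$
$z - R{\left(r{\left(1,m{\left(-2 \right)} \right)} \right)} = 4241 - \frac{4}{5} = \frac{21201}{5}$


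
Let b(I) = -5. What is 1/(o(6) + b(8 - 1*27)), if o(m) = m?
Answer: 1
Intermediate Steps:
1/(o(6) + b(8 - 1*27)) = 1/(6 - 5) = 1/1 = 1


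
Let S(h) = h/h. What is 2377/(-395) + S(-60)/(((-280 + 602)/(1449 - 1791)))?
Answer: -450242/63595 ≈ -7.0798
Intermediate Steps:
S(h) = 1
2377/(-395) + S(-60)/(((-280 + 602)/(1449 - 1791))) = 2377/(-395) + 1/((-280 + 602)/(1449 - 1791)) = 2377*(-1/395) + 1/(322/(-342)) = -2377/395 + 1/(322*(-1/342)) = -2377/395 + 1/(-161/171) = -2377/395 + 1*(-171/161) = -2377/395 - 171/161 = -450242/63595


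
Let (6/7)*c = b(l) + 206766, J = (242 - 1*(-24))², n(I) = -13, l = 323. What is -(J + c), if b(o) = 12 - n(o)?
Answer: -1872073/6 ≈ -3.1201e+5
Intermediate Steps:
b(o) = 25 (b(o) = 12 - 1*(-13) = 12 + 13 = 25)
J = 70756 (J = (242 + 24)² = 266² = 70756)
c = 1447537/6 (c = 7*(25 + 206766)/6 = (7/6)*206791 = 1447537/6 ≈ 2.4126e+5)
-(J + c) = -(70756 + 1447537/6) = -1*1872073/6 = -1872073/6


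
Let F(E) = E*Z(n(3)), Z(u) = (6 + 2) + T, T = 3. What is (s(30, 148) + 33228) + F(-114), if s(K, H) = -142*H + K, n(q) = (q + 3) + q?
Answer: 10988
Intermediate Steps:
n(q) = 3 + 2*q (n(q) = (3 + q) + q = 3 + 2*q)
Z(u) = 11 (Z(u) = (6 + 2) + 3 = 8 + 3 = 11)
s(K, H) = K - 142*H
F(E) = 11*E (F(E) = E*11 = 11*E)
(s(30, 148) + 33228) + F(-114) = ((30 - 142*148) + 33228) + 11*(-114) = ((30 - 21016) + 33228) - 1254 = (-20986 + 33228) - 1254 = 12242 - 1254 = 10988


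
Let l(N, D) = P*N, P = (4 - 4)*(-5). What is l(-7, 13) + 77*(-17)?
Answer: -1309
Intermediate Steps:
P = 0 (P = 0*(-5) = 0)
l(N, D) = 0 (l(N, D) = 0*N = 0)
l(-7, 13) + 77*(-17) = 0 + 77*(-17) = 0 - 1309 = -1309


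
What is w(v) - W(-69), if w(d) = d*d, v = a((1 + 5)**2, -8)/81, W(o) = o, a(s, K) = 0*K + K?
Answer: 452773/6561 ≈ 69.010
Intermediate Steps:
a(s, K) = K (a(s, K) = 0 + K = K)
v = -8/81 ≈ -0.098765
w(d) = d**2
w(v) - W(-69) = (-8/81)**2 - 1*(-69) = 64/6561 + 69 = 452773/6561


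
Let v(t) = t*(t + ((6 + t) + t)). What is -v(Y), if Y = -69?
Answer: -13869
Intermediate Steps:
v(t) = t*(6 + 3*t) (v(t) = t*(t + (6 + 2*t)) = t*(6 + 3*t))
-v(Y) = -3*(-69)*(2 - 69) = -3*(-69)*(-67) = -1*13869 = -13869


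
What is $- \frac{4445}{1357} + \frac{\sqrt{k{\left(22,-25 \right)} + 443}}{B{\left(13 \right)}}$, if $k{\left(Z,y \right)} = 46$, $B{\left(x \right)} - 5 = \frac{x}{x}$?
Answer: $- \frac{4445}{1357} + \frac{\sqrt{489}}{6} \approx 0.40995$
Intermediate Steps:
$B{\left(x \right)} = 6$ ($B{\left(x \right)} = 5 + \frac{x}{x} = 5 + 1 = 6$)
$- \frac{4445}{1357} + \frac{\sqrt{k{\left(22,-25 \right)} + 443}}{B{\left(13 \right)}} = - \frac{4445}{1357} + \frac{\sqrt{46 + 443}}{6} = \left(-4445\right) \frac{1}{1357} + \sqrt{489} \cdot \frac{1}{6} = - \frac{4445}{1357} + \frac{\sqrt{489}}{6}$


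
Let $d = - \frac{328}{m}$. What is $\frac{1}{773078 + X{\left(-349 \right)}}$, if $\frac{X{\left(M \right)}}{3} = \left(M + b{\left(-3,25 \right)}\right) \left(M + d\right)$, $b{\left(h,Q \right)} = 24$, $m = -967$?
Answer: $\frac{967}{1076292551} \approx 8.9845 \cdot 10^{-7}$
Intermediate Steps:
$d = \frac{328}{967}$ ($d = - \frac{328}{-967} = \left(-328\right) \left(- \frac{1}{967}\right) = \frac{328}{967} \approx 0.33919$)
$X{\left(M \right)} = 3 \left(24 + M\right) \left(\frac{328}{967} + M\right)$ ($X{\left(M \right)} = 3 \left(M + 24\right) \left(M + \frac{328}{967}\right) = 3 \left(24 + M\right) \left(\frac{328}{967} + M\right)$)
$\frac{1}{773078 + X{\left(-349 \right)}} = \frac{1}{773078 + \left(\frac{23616}{967} + 3 \left(-349\right)^{2} + \frac{70608}{967} \left(-349\right)\right)} = \frac{1}{773078 + \left(\frac{23616}{967} + 3 \cdot 121801 - \frac{24642192}{967}\right)} = \frac{1}{773078 + \left(\frac{23616}{967} + 365403 - \frac{24642192}{967}\right)} = \frac{1}{773078 + \frac{328726125}{967}} = \frac{1}{\frac{1076292551}{967}} = \frac{967}{1076292551}$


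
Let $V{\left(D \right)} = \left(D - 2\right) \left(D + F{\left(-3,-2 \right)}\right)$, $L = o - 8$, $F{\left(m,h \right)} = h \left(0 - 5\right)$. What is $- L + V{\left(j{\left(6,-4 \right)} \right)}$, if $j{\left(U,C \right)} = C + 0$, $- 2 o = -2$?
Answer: $-29$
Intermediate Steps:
$o = 1$ ($o = \left(- \frac{1}{2}\right) \left(-2\right) = 1$)
$F{\left(m,h \right)} = - 5 h$ ($F{\left(m,h \right)} = h \left(-5\right) = - 5 h$)
$j{\left(U,C \right)} = C$
$L = -7$ ($L = 1 - 8 = -7$)
$V{\left(D \right)} = \left(-2 + D\right) \left(10 + D\right)$ ($V{\left(D \right)} = \left(D - 2\right) \left(D - -10\right) = \left(-2 + D\right) \left(D + 10\right) = \left(-2 + D\right) \left(10 + D\right)$)
$- L + V{\left(j{\left(6,-4 \right)} \right)} = \left(-1\right) \left(-7\right) + \left(-20 + \left(-4\right)^{2} + 8 \left(-4\right)\right) = 7 - 36 = -29$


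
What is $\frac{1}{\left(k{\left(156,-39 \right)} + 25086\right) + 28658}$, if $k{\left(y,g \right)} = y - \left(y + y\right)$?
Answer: $\frac{1}{53588} \approx 1.8661 \cdot 10^{-5}$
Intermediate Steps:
$k{\left(y,g \right)} = - y$ ($k{\left(y,g \right)} = y - 2 y = - y$)
$\frac{1}{\left(k{\left(156,-39 \right)} + 25086\right) + 28658} = \frac{1}{\left(\left(-1\right) 156 + 25086\right) + 28658} = \frac{1}{\left(-156 + 25086\right) + 28658} = \frac{1}{24930 + 28658} = \frac{1}{53588}$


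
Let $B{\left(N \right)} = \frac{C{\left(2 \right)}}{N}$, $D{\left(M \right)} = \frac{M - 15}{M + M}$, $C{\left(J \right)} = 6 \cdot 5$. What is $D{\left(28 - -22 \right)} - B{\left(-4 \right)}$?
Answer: $\frac{157}{20} \approx 7.85$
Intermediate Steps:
$C{\left(J \right)} = 30$
$D{\left(M \right)} = \frac{-15 + M}{2 M}$
$B{\left(N \right)} = \frac{30}{N}$
$D{\left(28 - -22 \right)} - B{\left(-4 \right)} = \frac{-15 + \left(28 - -22\right)}{2 \left(28 - -22\right)} - \frac{30}{-4} = \frac{-15 + \left(28 + 22\right)}{2 \left(28 + 22\right)} - 30 \left(- \frac{1}{4}\right) = \frac{-15 + 50}{2 \cdot 50} - - \frac{15}{2} = \frac{1}{2} \cdot \frac{1}{50} \cdot 35 + \frac{15}{2} = \frac{7}{20} + \frac{15}{2} = \frac{157}{20}$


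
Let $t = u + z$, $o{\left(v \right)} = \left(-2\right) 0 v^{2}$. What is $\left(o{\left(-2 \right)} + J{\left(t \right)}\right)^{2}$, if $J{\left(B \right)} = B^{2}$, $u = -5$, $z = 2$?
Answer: $81$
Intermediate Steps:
$o{\left(v \right)} = 0$ ($o{\left(v \right)} = 0 v^{2} = 0$)
$t = -3$ ($t = -5 + 2 = -3$)
$\left(o{\left(-2 \right)} + J{\left(t \right)}\right)^{2} = \left(0 + \left(-3\right)^{2}\right)^{2} = \left(0 + 9\right)^{2} = 9^{2} = 81$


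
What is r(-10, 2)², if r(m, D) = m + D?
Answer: 64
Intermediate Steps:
r(m, D) = D + m
r(-10, 2)² = (2 - 10)² = (-8)² = 64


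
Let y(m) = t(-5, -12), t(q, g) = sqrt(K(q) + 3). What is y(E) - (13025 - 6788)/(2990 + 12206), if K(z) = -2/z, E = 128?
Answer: -6237/15196 + sqrt(85)/5 ≈ 1.4335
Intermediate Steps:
t(q, g) = sqrt(3 - 2/q) (t(q, g) = sqrt(-2/q + 3) = sqrt(3 - 2/q))
y(m) = sqrt(85)/5 (y(m) = sqrt(3 - 2/(-5)) = sqrt(3 - 2*(-1/5)) = sqrt(3 + 2/5) = sqrt(17/5) = sqrt(85)/5)
y(E) - (13025 - 6788)/(2990 + 12206) = sqrt(85)/5 - (13025 - 6788)/(2990 + 12206) = sqrt(85)/5 - 6237/15196 = -6237/15196 + sqrt(85)/5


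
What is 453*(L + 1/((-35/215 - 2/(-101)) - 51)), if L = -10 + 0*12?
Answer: -336047933/74038 ≈ -4538.9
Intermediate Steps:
L = -10 (L = -10 + 0 = -10)
453*(L + 1/((-35/215 - 2/(-101)) - 51)) = 453*(-10 + 1/((-35/215 - 2/(-101)) - 51)) = 453*(-10 + 1/((-35*1/215 - 2*(-1/101)) - 51)) = 453*(-10 + 1/((-7/43 + 2/101) - 51)) = 453*(-10 + 1/(-621/4343 - 51)) = 453*(-10 + 1/(-222114/4343)) = 453*(-10 - 4343/222114) = 453*(-2225483/222114) = -336047933/74038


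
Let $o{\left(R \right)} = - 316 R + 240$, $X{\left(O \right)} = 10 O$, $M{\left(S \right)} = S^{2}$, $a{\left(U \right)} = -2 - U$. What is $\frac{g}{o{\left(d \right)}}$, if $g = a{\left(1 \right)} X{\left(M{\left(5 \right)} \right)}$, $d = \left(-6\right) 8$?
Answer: $- \frac{125}{2568} \approx -0.048676$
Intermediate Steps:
$d = -48$
$o{\left(R \right)} = 240 - 316 R$
$g = -750$ ($g = \left(-2 - 1\right) 10 \cdot 5^{2} = \left(-2 - 1\right) 10 \cdot 25 = \left(-3\right) 250 = -750$)
$\frac{g}{o{\left(d \right)}} = - \frac{750}{240 - -15168} = - \frac{750}{240 + 15168} = - \frac{750}{15408} = \left(-750\right) \frac{1}{15408} = - \frac{125}{2568}$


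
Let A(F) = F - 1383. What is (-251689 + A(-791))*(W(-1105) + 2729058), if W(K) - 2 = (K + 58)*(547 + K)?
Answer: -841120723818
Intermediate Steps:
A(F) = -1383 + F
W(K) = 2 + (58 + K)*(547 + K) (W(K) = 2 + (K + 58)*(547 + K) = 2 + (58 + K)*(547 + K))
(-251689 + A(-791))*(W(-1105) + 2729058) = (-251689 + (-1383 - 791))*((31728 + (-1105)**2 + 605*(-1105)) + 2729058) = (-251689 - 2174)*((31728 + 1221025 - 668525) + 2729058) = -253863*(584228 + 2729058) = -253863*3313286 = -841120723818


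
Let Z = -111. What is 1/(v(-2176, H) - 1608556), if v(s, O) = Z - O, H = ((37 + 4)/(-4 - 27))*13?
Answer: -31/49868144 ≈ -6.2164e-7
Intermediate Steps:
H = -533/31 (H = (41/(-31))*13 = (41*(-1/31))*13 = -41/31*13 = -533/31 ≈ -17.194)
v(s, O) = -111 - O
1/(v(-2176, H) - 1608556) = 1/((-111 - 1*(-533/31)) - 1608556) = 1/((-111 + 533/31) - 1608556) = 1/(-2908/31 - 1608556) = 1/(-49868144/31) = -31/49868144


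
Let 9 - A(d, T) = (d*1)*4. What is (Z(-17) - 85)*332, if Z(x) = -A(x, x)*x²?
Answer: -7416216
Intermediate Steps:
A(d, T) = 9 - 4*d (A(d, T) = 9 - d*1*4 = 9 - d*4 = 9 - 4*d)
Z(x) = -x²*(9 - 4*x) (Z(x) = -(9 - 4*x)*x² = -x²*(9 - 4*x))
(Z(-17) - 85)*332 = ((-17)²*(-9 + 4*(-17)) - 85)*332 = (289*(-9 - 68) - 85)*332 = (289*(-77) - 85)*332 = (-22253 - 85)*332 = -22338*332 = -7416216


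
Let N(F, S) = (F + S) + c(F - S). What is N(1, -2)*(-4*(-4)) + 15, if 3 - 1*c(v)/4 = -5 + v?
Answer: 319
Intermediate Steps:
c(v) = 32 - 4*v (c(v) = 12 - 4*(-5 + v) = 12 + (20 - 4*v) = 32 - 4*v)
N(F, S) = 32 - 3*F + 5*S (N(F, S) = (F + S) + (32 - 4*(F - S)) = (F + S) + (32 + (-4*F + 4*S)) = (F + S) + (32 - 4*F + 4*S) = 32 - 3*F + 5*S)
N(1, -2)*(-4*(-4)) + 15 = (32 - 3*1 + 5*(-2))*(-4*(-4)) + 15 = (32 - 3 - 10)*16 + 15 = 19*16 + 15 = 304 + 15 = 319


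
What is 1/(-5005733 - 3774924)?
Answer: -1/8780657 ≈ -1.1389e-7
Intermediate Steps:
1/(-5005733 - 3774924) = 1/(-8780657) = -1/8780657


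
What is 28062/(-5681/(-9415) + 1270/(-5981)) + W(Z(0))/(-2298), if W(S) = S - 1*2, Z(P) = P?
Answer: 67246396481903/937116357 ≈ 71759.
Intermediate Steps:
W(S) = -2 + S (W(S) = S - 2 = -2 + S)
28062/(-5681/(-9415) + 1270/(-5981)) + W(Z(0))/(-2298) = 28062/(-5681/(-9415) + 1270/(-5981)) + (-2 + 0)/(-2298) = 28062/(-5681*(-1/9415) + 1270*(-1/5981)) - 2*(-1/2298) = 28062/(5681/9415 - 1270/5981) + 1/1149 = 28062/(22021011/56311115) + 1/1149 = 28062*(56311115/22021011) + 1/1149 = 175578056570/2446779 + 1/1149 = 67246396481903/937116357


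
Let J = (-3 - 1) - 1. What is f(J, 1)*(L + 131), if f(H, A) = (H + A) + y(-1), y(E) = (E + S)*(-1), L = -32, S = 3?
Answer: -594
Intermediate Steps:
y(E) = -3 - E (y(E) = (E + 3)*(-1) = (3 + E)*(-1) = -3 - E)
J = -5 (J = -4 - 1 = -5)
f(H, A) = -2 + A + H (f(H, A) = (H + A) + (-3 - 1*(-1)) = (A + H) + (-3 + 1) = (A + H) - 2 = -2 + A + H)
f(J, 1)*(L + 131) = (-2 + 1 - 5)*(-32 + 131) = -6*99 = -594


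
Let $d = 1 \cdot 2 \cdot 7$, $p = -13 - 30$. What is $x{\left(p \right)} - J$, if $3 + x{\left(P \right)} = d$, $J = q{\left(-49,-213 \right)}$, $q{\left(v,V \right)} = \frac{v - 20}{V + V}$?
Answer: $\frac{1539}{142} \approx 10.838$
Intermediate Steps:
$q{\left(v,V \right)} = \frac{-20 + v}{2 V}$
$p = -43$
$J = \frac{23}{142}$ ($J = \frac{-20 - 49}{2 \left(-213\right)} = \frac{1}{2} \left(- \frac{1}{213}\right) \left(-69\right) = \frac{23}{142} \approx 0.16197$)
$d = 14$ ($d = 2 \cdot 7 = 14$)
$x{\left(P \right)} = 11$ ($x{\left(P \right)} = -3 + 14 = 11$)
$x{\left(p \right)} - J = 11 - \frac{23}{142} = \frac{1539}{142}$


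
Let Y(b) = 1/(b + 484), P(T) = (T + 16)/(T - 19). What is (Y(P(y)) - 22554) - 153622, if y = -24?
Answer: -3667984277/20820 ≈ -1.7618e+5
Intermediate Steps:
P(T) = (16 + T)/(-19 + T)
Y(b) = 1/(484 + b)
(Y(P(y)) - 22554) - 153622 = (1/(484 + (16 - 24)/(-19 - 24)) - 22554) - 153622 = (1/(484 - 8/(-43)) - 22554) - 153622 = (1/(484 - 1/43*(-8)) - 22554) - 153622 = (1/(484 + 8/43) - 22554) - 153622 = (1/(20820/43) - 22554) - 153622 = (43/20820 - 22554) - 153622 = -469574237/20820 - 153622 = -3667984277/20820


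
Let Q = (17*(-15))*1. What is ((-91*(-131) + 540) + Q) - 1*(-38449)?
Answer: 50655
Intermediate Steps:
Q = -255 (Q = -255*1 = -255)
((-91*(-131) + 540) + Q) - 1*(-38449) = ((-91*(-131) + 540) - 255) - 1*(-38449) = ((11921 + 540) - 255) + 38449 = (12461 - 255) + 38449 = 12206 + 38449 = 50655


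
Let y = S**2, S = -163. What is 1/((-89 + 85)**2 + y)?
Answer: 1/26585 ≈ 3.7615e-5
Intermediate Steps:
y = 26569 (y = (-163)**2 = 26569)
1/((-89 + 85)**2 + y) = 1/((-89 + 85)**2 + 26569) = 1/((-4)**2 + 26569) = 1/(16 + 26569) = 1/26585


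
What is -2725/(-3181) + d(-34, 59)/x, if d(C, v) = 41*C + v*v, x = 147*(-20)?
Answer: 1372753/9352140 ≈ 0.14678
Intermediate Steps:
x = -2940
d(C, v) = v² + 41*C (d(C, v) = 41*C + v² = v² + 41*C)
-2725/(-3181) + d(-34, 59)/x = -2725/(-3181) + (59² + 41*(-34))/(-2940) = -2725*(-1/3181) + (3481 - 1394)*(-1/2940) = 2725/3181 + 2087*(-1/2940) = 2725/3181 - 2087/2940 = 1372753/9352140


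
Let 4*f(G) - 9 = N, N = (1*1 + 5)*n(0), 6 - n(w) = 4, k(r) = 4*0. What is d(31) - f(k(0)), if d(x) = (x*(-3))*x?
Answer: -11553/4 ≈ -2888.3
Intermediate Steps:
d(x) = -3*x² (d(x) = (-3*x)*x = -3*x²)
k(r) = 0
n(w) = 2 (n(w) = 6 - 1*4 = 6 - 4 = 2)
N = 12 (N = (1*1 + 5)*2 = (1 + 5)*2 = 6*2 = 12)
f(G) = 21/4 (f(G) = 9/4 + (¼)*12 = 9/4 + 3 = 21/4)
d(31) - f(k(0)) = -3*31² - 1*21/4 = -3*961 - 21/4 = -2883 - 21/4 = -11553/4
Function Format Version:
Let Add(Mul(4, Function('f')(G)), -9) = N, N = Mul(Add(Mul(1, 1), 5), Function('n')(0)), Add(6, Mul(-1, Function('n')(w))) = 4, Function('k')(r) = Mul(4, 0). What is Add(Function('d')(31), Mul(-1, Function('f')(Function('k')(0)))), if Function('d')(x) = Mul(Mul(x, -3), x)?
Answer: Rational(-11553, 4) ≈ -2888.3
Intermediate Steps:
Function('d')(x) = Mul(-3, Pow(x, 2)) (Function('d')(x) = Mul(Mul(-3, x), x) = Mul(-3, Pow(x, 2)))
Function('k')(r) = 0
Function('n')(w) = 2 (Function('n')(w) = Add(6, Mul(-1, 4)) = Add(6, -4) = 2)
N = 12 (N = Mul(Add(Mul(1, 1), 5), 2) = Mul(Add(1, 5), 2) = Mul(6, 2) = 12)
Function('f')(G) = Rational(21, 4) (Function('f')(G) = Add(Rational(9, 4), Mul(Rational(1, 4), 12)) = Add(Rational(9, 4), 3) = Rational(21, 4))
Add(Function('d')(31), Mul(-1, Function('f')(Function('k')(0)))) = Add(Mul(-3, Pow(31, 2)), Mul(-1, Rational(21, 4))) = Add(Mul(-3, 961), Rational(-21, 4)) = Add(-2883, Rational(-21, 4)) = Rational(-11553, 4)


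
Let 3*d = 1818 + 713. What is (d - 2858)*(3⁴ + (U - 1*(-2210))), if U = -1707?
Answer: -3529112/3 ≈ -1.1764e+6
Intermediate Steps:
d = 2531/3 (d = (1818 + 713)/3 = (⅓)*2531 = 2531/3 ≈ 843.67)
(d - 2858)*(3⁴ + (U - 1*(-2210))) = (2531/3 - 2858)*(3⁴ + (-1707 - 1*(-2210))) = -6043*(81 + (-1707 + 2210))/3 = -6043*(81 + 503)/3 = -6043/3*584 = -3529112/3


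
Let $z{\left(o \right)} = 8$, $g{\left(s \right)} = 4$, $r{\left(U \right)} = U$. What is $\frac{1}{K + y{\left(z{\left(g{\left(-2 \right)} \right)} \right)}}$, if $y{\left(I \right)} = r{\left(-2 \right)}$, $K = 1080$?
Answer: $\frac{1}{1078} \approx 0.00092764$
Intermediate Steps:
$y{\left(I \right)} = -2$
$\frac{1}{K + y{\left(z{\left(g{\left(-2 \right)} \right)} \right)}} = \frac{1}{1080 - 2} = \frac{1}{1078}$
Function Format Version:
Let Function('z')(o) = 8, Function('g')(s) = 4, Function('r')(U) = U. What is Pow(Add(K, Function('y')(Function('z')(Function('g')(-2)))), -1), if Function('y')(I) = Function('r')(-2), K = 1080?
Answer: Rational(1, 1078) ≈ 0.00092764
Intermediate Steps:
Function('y')(I) = -2
Pow(Add(K, Function('y')(Function('z')(Function('g')(-2)))), -1) = Pow(Add(1080, -2), -1) = Pow(1078, -1) = Rational(1, 1078)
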